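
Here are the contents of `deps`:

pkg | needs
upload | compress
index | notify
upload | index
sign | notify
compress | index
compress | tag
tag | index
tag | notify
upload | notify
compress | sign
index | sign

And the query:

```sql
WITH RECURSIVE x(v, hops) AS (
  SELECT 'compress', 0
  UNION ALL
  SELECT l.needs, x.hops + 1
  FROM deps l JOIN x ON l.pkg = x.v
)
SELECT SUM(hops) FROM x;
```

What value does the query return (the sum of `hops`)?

Base: (compress, hops=0).
Iteration 1: edges from {compress} -> (index, hops=1), (sign, hops=1), (tag, hops=1).
Iteration 2: edges from {index,sign,tag} -> (index, hops=2), (notify, hops=2) x3, (sign, hops=2). [UNION ALL keeps all 5 new rows, including repeats]
Iteration 3: edges from {index,notify,sign} -> (notify, hops=3) x2, (sign, hops=3). [UNION ALL keeps all 3 new rows, including repeats]
Iteration 4: edges from {notify,sign} -> (notify, hops=4).
Iteration 5: no outgoing edges from {notify}; recursion stops.
SUM(hops) = 0 + 1 + 1 + 1 + 2 + 2 + 2 + 2 + 2 + 3 + 3 + 3 + 4 = 26.

26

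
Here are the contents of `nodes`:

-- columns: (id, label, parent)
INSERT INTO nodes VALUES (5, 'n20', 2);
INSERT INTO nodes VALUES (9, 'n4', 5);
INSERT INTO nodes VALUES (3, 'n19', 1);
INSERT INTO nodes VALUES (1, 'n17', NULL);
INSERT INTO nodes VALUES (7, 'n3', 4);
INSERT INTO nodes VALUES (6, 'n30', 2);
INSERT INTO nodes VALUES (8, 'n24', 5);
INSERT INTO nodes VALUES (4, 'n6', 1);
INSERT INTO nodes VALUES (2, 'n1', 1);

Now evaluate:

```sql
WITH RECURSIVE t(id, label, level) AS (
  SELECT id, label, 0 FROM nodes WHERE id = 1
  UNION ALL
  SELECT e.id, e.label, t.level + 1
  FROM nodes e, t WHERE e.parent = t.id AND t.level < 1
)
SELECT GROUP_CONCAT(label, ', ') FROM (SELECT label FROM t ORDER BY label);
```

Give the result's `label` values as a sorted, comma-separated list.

n1, n17, n19, n6

Base: id=1 (n17) at level 0.
Iteration 1: rows with parent in {1} -> n1 (id 2, level 1), n19 (id 3, level 1), n6 (id 4, level 1).
Iteration 2: level < 1 fails for all current rows; recursion stops.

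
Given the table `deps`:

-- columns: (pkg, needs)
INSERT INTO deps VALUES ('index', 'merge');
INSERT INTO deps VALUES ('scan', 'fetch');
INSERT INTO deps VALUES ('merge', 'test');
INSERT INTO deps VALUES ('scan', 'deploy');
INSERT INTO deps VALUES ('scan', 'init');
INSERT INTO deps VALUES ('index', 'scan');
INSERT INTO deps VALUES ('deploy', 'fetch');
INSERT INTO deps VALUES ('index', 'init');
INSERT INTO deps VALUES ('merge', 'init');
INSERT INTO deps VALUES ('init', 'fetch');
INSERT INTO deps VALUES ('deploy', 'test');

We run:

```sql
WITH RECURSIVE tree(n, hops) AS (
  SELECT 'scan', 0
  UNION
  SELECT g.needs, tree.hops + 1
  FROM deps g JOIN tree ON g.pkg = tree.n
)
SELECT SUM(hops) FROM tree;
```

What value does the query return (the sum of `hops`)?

7

Base: (scan, hops=0).
Iteration 1: edges from {scan} -> (deploy, hops=1), (fetch, hops=1), (init, hops=1).
Iteration 2: edges from {deploy,fetch,init} -> (fetch, hops=2), (test, hops=2). [UNION drops 1 duplicate row(s)]
Iteration 3: no outgoing edges from {fetch,test}; recursion stops.
SUM(hops) = 0 + 1 + 1 + 1 + 2 + 2 = 7.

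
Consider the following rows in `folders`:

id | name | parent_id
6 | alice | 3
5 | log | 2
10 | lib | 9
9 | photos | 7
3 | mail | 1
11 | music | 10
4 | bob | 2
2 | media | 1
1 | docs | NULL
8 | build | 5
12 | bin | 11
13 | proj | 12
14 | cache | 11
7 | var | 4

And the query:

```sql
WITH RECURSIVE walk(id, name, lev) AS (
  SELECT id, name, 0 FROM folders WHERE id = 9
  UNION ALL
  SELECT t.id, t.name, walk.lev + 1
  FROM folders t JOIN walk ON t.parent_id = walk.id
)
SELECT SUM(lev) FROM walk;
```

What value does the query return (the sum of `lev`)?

13

Base: id=9 (photos) at lev 0.
Iteration 1: rows with parent_id in {9} -> lib (id 10, lev 1).
Iteration 2: rows with parent_id in {10} -> music (id 11, lev 2).
Iteration 3: rows with parent_id in {11} -> bin (id 12, lev 3), cache (id 14, lev 3).
Iteration 4: rows with parent_id in {12,14} -> proj (id 13, lev 4).
Iteration 5: no rows with parent_id in {13}; recursion stops.
SUM(lev) = 0 + 1 + 2 + 3 + 3 + 4 = 13.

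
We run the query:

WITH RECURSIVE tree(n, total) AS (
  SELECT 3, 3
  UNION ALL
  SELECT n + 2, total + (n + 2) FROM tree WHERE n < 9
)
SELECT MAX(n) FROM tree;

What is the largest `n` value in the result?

9

Base: n=3, total=3.
Iteration 1: 3 < 9 holds -> n = 3 + 2 = 5, total = 3 + 5 = 8.
Iteration 2: 5 < 9 holds -> n = 5 + 2 = 7, total = 8 + 7 = 15.
Iteration 3: 7 < 9 holds -> n = 7 + 2 = 9, total = 15 + 9 = 24.
Iteration 4: 9 < 9 fails; recursion stops.
n values: 3, 5, 7, 9; the maximum is 9.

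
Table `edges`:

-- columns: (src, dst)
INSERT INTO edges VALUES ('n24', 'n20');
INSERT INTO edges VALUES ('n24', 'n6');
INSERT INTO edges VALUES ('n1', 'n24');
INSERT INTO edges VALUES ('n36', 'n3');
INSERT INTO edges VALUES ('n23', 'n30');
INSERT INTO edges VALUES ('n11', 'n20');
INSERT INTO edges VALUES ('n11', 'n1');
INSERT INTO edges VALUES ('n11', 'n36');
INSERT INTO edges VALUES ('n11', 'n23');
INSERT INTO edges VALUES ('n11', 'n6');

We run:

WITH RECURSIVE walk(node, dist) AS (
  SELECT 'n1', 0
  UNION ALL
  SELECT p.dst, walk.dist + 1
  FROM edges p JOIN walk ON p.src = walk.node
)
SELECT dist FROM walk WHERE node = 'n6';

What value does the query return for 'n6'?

2

Base: (n1, dist=0).
Iteration 1: edges from {n1} -> (n24, dist=1).
Iteration 2: edges from {n24} -> (n20, dist=2), (n6, dist=2).
Iteration 3: no outgoing edges from {n20,n6}; recursion stops.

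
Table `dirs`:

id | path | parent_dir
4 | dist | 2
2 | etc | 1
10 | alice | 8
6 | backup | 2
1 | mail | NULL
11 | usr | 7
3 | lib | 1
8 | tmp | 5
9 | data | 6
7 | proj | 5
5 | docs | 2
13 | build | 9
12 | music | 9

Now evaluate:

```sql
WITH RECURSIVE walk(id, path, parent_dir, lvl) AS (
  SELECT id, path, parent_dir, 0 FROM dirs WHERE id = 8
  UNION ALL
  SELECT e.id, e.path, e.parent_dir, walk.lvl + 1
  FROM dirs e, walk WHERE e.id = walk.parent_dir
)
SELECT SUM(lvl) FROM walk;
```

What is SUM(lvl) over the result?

6

Base: id=8 (tmp), parent_dir=5, lvl 0.
Iteration 1: join on id=5 -> docs (id 5, parent_dir=2, lvl 1).
Iteration 2: join on id=2 -> etc (id 2, parent_dir=1, lvl 2).
Iteration 3: join on id=1 -> mail (id 1, parent_dir=NULL, lvl 3).
Iteration 4: parent_dir is NULL; no match; recursion stops.
SUM(lvl) = 0 + 1 + 2 + 3 = 6.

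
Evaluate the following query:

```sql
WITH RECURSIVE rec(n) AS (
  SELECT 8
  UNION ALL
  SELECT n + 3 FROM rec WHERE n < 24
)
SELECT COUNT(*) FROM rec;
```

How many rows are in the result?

7

Base: n=8.
Iteration 1: 8 < 24 holds -> n = 8 + 3 = 11.
Iteration 2: 11 < 24 holds -> n = 11 + 3 = 14.
Iteration 3: 14 < 24 holds -> n = 14 + 3 = 17.
Iteration 4: 17 < 24 holds -> n = 17 + 3 = 20.
Iteration 5: 20 < 24 holds -> n = 20 + 3 = 23.
Iteration 6: 23 < 24 holds -> n = 23 + 3 = 26.
Iteration 7: 26 < 24 fails; recursion stops.
Total rows emitted: 7.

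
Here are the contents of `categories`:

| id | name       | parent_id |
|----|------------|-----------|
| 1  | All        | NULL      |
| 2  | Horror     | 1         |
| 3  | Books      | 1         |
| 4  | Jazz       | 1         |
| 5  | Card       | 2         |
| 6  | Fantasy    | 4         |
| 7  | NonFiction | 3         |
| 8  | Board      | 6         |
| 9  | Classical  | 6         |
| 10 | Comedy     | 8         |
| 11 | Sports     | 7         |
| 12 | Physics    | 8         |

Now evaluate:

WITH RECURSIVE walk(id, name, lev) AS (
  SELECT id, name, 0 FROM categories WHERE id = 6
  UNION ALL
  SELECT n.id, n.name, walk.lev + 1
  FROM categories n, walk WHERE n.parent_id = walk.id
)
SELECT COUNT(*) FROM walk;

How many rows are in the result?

5

Base: id=6 (Fantasy) at lev 0.
Iteration 1: rows with parent_id in {6} -> Board (id 8, lev 1), Classical (id 9, lev 1).
Iteration 2: rows with parent_id in {8,9} -> Comedy (id 10, lev 2), Physics (id 12, lev 2).
Iteration 3: no rows with parent_id in {10,12}; recursion stops.
Total rows emitted: 5.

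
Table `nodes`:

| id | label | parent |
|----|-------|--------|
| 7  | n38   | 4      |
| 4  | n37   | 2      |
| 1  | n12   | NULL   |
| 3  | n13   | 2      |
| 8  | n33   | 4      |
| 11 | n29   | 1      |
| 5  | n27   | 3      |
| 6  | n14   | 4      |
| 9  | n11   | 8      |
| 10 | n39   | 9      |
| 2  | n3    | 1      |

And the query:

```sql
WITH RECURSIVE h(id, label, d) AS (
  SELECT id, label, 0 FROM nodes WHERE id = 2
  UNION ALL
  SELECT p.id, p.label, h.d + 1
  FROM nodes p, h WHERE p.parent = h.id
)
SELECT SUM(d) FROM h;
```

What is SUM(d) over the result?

Base: id=2 (n3) at d 0.
Iteration 1: rows with parent in {2} -> n13 (id 3, d 1), n37 (id 4, d 1).
Iteration 2: rows with parent in {3,4} -> n27 (id 5, d 2), n14 (id 6, d 2), n38 (id 7, d 2), n33 (id 8, d 2).
Iteration 3: rows with parent in {5,6,7,8} -> n11 (id 9, d 3).
Iteration 4: rows with parent in {9} -> n39 (id 10, d 4).
Iteration 5: no rows with parent in {10}; recursion stops.
SUM(d) = 0 + 1 + 1 + 2 + 2 + 2 + 2 + 3 + 4 = 17.

17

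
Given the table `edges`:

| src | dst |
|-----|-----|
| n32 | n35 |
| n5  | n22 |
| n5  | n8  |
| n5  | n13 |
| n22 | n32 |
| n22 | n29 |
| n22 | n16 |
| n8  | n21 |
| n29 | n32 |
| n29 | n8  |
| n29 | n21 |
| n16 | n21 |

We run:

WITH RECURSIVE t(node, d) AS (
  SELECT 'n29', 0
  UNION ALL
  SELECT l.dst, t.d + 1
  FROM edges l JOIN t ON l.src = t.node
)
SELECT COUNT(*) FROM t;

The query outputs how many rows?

6

Base: (n29, d=0).
Iteration 1: edges from {n29} -> (n21, d=1), (n32, d=1), (n8, d=1).
Iteration 2: edges from {n21,n32,n8} -> (n21, d=2), (n35, d=2).
Iteration 3: no outgoing edges from {n21,n35}; recursion stops.
Total rows emitted: 6.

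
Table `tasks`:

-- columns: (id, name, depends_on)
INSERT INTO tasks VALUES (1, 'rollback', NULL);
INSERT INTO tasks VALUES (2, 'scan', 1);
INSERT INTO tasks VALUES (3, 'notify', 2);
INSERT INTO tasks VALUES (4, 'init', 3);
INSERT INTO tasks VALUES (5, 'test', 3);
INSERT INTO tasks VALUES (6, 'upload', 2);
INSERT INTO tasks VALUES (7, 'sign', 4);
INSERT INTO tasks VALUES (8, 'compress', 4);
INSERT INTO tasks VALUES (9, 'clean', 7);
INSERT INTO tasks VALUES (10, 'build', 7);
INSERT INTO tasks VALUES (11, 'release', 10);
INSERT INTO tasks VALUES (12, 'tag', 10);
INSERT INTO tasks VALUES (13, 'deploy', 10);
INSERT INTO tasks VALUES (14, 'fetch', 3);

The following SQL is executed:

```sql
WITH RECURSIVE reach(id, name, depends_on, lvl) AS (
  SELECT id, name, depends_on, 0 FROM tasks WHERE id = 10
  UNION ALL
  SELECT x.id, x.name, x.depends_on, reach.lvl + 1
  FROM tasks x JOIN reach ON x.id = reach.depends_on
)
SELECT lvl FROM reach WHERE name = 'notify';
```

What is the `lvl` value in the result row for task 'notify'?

Base: id=10 (build), depends_on=7, lvl 0.
Iteration 1: join on id=7 -> sign (id 7, depends_on=4, lvl 1).
Iteration 2: join on id=4 -> init (id 4, depends_on=3, lvl 2).
Iteration 3: join on id=3 -> notify (id 3, depends_on=2, lvl 3).
Iteration 4: join on id=2 -> scan (id 2, depends_on=1, lvl 4).
Iteration 5: join on id=1 -> rollback (id 1, depends_on=NULL, lvl 5).
Iteration 6: depends_on is NULL; no match; recursion stops.

3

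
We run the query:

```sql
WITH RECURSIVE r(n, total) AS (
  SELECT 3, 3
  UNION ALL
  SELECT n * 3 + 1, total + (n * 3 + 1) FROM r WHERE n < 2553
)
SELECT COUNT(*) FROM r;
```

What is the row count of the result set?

Base: n=3, total=3.
Iteration 1: 3 < 2553 holds -> n = 3 * 3 + 1 = 10, total = 3 + 10 = 13.
Iteration 2: 10 < 2553 holds -> n = 10 * 3 + 1 = 31, total = 13 + 31 = 44.
Iteration 3: 31 < 2553 holds -> n = 31 * 3 + 1 = 94, total = 44 + 94 = 138.
Iteration 4: 94 < 2553 holds -> n = 94 * 3 + 1 = 283, total = 138 + 283 = 421.
Iteration 5: 283 < 2553 holds -> n = 283 * 3 + 1 = 850, total = 421 + 850 = 1271.
Iteration 6: 850 < 2553 holds -> n = 850 * 3 + 1 = 2551, total = 1271 + 2551 = 3822.
Iteration 7: 2551 < 2553 holds -> n = 2551 * 3 + 1 = 7654, total = 3822 + 7654 = 11476.
Iteration 8: 7654 < 2553 fails; recursion stops.
Total rows emitted: 8.

8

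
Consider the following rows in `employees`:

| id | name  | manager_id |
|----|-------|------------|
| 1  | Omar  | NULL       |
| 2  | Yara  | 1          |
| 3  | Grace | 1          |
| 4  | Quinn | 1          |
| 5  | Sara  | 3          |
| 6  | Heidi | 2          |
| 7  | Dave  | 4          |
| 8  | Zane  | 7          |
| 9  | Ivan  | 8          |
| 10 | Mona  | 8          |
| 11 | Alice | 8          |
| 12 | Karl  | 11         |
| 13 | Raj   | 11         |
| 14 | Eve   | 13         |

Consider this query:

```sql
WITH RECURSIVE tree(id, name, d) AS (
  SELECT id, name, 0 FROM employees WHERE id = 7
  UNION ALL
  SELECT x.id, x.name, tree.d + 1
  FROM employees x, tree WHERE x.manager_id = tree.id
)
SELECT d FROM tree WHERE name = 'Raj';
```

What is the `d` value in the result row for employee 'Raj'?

Base: id=7 (Dave) at d 0.
Iteration 1: rows with manager_id in {7} -> Zane (id 8, d 1).
Iteration 2: rows with manager_id in {8} -> Ivan (id 9, d 2), Mona (id 10, d 2), Alice (id 11, d 2).
Iteration 3: rows with manager_id in {9,10,11} -> Karl (id 12, d 3), Raj (id 13, d 3).
Iteration 4: rows with manager_id in {12,13} -> Eve (id 14, d 4).
Iteration 5: no rows with manager_id in {14}; recursion stops.

3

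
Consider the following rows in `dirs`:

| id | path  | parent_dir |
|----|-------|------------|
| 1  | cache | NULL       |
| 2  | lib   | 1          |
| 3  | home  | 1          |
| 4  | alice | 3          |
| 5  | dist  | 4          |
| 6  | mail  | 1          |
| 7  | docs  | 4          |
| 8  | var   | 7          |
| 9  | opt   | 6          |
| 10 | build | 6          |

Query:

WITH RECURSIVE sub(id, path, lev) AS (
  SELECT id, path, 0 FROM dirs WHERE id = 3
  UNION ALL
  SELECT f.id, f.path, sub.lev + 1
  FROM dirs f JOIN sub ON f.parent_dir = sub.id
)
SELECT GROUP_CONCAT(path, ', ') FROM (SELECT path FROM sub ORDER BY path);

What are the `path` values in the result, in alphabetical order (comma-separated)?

alice, dist, docs, home, var

Base: id=3 (home) at lev 0.
Iteration 1: rows with parent_dir in {3} -> alice (id 4, lev 1).
Iteration 2: rows with parent_dir in {4} -> dist (id 5, lev 2), docs (id 7, lev 2).
Iteration 3: rows with parent_dir in {5,7} -> var (id 8, lev 3).
Iteration 4: no rows with parent_dir in {8}; recursion stops.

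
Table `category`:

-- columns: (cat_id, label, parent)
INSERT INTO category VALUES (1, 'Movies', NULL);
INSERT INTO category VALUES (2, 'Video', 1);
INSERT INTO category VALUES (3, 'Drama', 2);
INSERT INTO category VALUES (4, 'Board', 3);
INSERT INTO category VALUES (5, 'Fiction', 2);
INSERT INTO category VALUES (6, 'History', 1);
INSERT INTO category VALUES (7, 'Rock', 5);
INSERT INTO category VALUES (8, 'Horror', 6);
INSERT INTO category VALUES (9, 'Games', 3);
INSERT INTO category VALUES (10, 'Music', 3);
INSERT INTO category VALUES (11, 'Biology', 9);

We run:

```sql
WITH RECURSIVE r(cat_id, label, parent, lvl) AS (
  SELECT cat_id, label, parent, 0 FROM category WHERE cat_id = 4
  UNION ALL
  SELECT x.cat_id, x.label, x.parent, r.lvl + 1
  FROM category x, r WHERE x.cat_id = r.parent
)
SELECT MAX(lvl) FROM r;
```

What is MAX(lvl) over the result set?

3

Base: cat_id=4 (Board), parent=3, lvl 0.
Iteration 1: join on cat_id=3 -> Drama (id 3, parent=2, lvl 1).
Iteration 2: join on cat_id=2 -> Video (id 2, parent=1, lvl 2).
Iteration 3: join on cat_id=1 -> Movies (id 1, parent=NULL, lvl 3).
Iteration 4: parent is NULL; no match; recursion stops.
lvl values: 0, 1, 2, 3; the maximum is 3.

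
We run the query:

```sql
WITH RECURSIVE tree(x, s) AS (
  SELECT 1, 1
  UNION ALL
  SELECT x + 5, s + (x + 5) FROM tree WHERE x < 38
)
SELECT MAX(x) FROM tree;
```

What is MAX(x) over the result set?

Base: x=1, s=1.
Iteration 1: 1 < 38 holds -> x = 1 + 5 = 6, s = 1 + 6 = 7.
Iteration 2: 6 < 38 holds -> x = 6 + 5 = 11, s = 7 + 11 = 18.
Iteration 3: 11 < 38 holds -> x = 11 + 5 = 16, s = 18 + 16 = 34.
Iteration 4: 16 < 38 holds -> x = 16 + 5 = 21, s = 34 + 21 = 55.
Iteration 5: 21 < 38 holds -> x = 21 + 5 = 26, s = 55 + 26 = 81.
Iteration 6: 26 < 38 holds -> x = 26 + 5 = 31, s = 81 + 31 = 112.
Iteration 7: 31 < 38 holds -> x = 31 + 5 = 36, s = 112 + 36 = 148.
Iteration 8: 36 < 38 holds -> x = 36 + 5 = 41, s = 148 + 41 = 189.
Iteration 9: 41 < 38 fails; recursion stops.
x values: 1, 6, 11, 16, 21, 26, 31, 36, 41; the maximum is 41.

41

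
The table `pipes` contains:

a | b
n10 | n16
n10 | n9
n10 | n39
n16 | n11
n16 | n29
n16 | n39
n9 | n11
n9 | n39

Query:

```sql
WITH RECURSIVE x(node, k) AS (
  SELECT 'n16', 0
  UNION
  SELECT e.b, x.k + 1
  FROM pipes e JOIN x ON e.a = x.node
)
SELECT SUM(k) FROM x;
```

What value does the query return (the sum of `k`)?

Base: (n16, k=0).
Iteration 1: edges from {n16} -> (n11, k=1), (n29, k=1), (n39, k=1).
Iteration 2: no outgoing edges from {n11,n29,n39}; recursion stops.
SUM(k) = 0 + 1 + 1 + 1 = 3.

3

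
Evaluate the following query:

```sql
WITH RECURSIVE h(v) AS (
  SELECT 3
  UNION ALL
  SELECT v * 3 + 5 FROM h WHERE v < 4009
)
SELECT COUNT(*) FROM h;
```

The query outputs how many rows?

8

Base: v=3.
Iteration 1: 3 < 4009 holds -> v = 3 * 3 + 5 = 14.
Iteration 2: 14 < 4009 holds -> v = 14 * 3 + 5 = 47.
Iteration 3: 47 < 4009 holds -> v = 47 * 3 + 5 = 146.
Iteration 4: 146 < 4009 holds -> v = 146 * 3 + 5 = 443.
Iteration 5: 443 < 4009 holds -> v = 443 * 3 + 5 = 1334.
Iteration 6: 1334 < 4009 holds -> v = 1334 * 3 + 5 = 4007.
Iteration 7: 4007 < 4009 holds -> v = 4007 * 3 + 5 = 12026.
Iteration 8: 12026 < 4009 fails; recursion stops.
Total rows emitted: 8.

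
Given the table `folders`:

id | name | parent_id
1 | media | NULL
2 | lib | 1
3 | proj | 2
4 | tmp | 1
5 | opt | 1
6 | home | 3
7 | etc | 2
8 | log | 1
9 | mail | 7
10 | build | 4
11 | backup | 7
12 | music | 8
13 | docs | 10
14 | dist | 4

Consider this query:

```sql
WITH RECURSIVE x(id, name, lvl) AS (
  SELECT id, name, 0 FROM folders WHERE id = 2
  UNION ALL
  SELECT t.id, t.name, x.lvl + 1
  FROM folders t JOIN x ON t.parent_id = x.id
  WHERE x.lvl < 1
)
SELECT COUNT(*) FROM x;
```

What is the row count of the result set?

3

Base: id=2 (lib) at lvl 0.
Iteration 1: rows with parent_id in {2} -> proj (id 3, lvl 1), etc (id 7, lvl 1).
Iteration 2: lvl < 1 fails for all current rows; recursion stops.
Total rows emitted: 3.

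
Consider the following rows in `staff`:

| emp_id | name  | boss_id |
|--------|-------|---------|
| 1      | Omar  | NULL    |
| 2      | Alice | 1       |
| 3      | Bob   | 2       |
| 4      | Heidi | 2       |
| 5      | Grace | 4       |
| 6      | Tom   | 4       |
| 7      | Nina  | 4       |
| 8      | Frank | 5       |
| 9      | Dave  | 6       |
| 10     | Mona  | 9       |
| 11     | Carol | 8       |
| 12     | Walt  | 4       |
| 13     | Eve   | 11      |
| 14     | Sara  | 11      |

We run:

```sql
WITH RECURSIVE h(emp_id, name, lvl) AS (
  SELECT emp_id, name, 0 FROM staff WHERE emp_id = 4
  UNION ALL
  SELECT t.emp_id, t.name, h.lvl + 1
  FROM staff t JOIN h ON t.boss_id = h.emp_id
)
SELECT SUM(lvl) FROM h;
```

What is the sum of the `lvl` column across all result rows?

22

Base: emp_id=4 (Heidi) at lvl 0.
Iteration 1: rows with boss_id in {4} -> Grace (id 5, lvl 1), Tom (id 6, lvl 1), Nina (id 7, lvl 1), Walt (id 12, lvl 1).
Iteration 2: rows with boss_id in {5,6,7,12} -> Frank (id 8, lvl 2), Dave (id 9, lvl 2).
Iteration 3: rows with boss_id in {8,9} -> Mona (id 10, lvl 3), Carol (id 11, lvl 3).
Iteration 4: rows with boss_id in {10,11} -> Eve (id 13, lvl 4), Sara (id 14, lvl 4).
Iteration 5: no rows with boss_id in {13,14}; recursion stops.
SUM(lvl) = 0 + 1 + 1 + 1 + 1 + 2 + 2 + 3 + 3 + 4 + 4 = 22.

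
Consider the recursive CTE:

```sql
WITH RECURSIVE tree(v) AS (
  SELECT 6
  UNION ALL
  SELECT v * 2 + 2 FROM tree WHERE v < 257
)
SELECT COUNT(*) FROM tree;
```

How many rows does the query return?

Base: v=6.
Iteration 1: 6 < 257 holds -> v = 6 * 2 + 2 = 14.
Iteration 2: 14 < 257 holds -> v = 14 * 2 + 2 = 30.
Iteration 3: 30 < 257 holds -> v = 30 * 2 + 2 = 62.
Iteration 4: 62 < 257 holds -> v = 62 * 2 + 2 = 126.
Iteration 5: 126 < 257 holds -> v = 126 * 2 + 2 = 254.
Iteration 6: 254 < 257 holds -> v = 254 * 2 + 2 = 510.
Iteration 7: 510 < 257 fails; recursion stops.
Total rows emitted: 7.

7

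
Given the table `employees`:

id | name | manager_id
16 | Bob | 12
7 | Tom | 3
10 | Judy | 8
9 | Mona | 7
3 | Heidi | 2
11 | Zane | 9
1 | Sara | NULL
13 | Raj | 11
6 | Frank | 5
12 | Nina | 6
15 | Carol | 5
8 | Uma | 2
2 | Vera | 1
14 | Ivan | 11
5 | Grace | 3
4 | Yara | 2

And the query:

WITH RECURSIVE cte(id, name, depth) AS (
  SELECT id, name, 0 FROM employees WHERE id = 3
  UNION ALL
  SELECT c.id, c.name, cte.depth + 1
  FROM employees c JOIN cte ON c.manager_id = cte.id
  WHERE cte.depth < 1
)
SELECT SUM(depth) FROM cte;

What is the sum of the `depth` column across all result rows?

Base: id=3 (Heidi) at depth 0.
Iteration 1: rows with manager_id in {3} -> Grace (id 5, depth 1), Tom (id 7, depth 1).
Iteration 2: depth < 1 fails for all current rows; recursion stops.
SUM(depth) = 0 + 1 + 1 = 2.

2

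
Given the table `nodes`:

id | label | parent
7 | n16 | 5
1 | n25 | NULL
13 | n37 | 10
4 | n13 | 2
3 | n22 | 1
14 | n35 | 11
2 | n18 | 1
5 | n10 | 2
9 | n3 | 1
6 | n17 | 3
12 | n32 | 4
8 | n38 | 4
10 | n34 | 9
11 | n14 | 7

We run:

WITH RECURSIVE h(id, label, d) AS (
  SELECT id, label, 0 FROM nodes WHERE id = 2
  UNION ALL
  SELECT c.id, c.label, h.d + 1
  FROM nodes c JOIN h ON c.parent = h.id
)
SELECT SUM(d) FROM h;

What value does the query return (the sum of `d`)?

15

Base: id=2 (n18) at d 0.
Iteration 1: rows with parent in {2} -> n13 (id 4, d 1), n10 (id 5, d 1).
Iteration 2: rows with parent in {4,5} -> n16 (id 7, d 2), n38 (id 8, d 2), n32 (id 12, d 2).
Iteration 3: rows with parent in {7,8,12} -> n14 (id 11, d 3).
Iteration 4: rows with parent in {11} -> n35 (id 14, d 4).
Iteration 5: no rows with parent in {14}; recursion stops.
SUM(d) = 0 + 1 + 1 + 2 + 2 + 2 + 3 + 4 = 15.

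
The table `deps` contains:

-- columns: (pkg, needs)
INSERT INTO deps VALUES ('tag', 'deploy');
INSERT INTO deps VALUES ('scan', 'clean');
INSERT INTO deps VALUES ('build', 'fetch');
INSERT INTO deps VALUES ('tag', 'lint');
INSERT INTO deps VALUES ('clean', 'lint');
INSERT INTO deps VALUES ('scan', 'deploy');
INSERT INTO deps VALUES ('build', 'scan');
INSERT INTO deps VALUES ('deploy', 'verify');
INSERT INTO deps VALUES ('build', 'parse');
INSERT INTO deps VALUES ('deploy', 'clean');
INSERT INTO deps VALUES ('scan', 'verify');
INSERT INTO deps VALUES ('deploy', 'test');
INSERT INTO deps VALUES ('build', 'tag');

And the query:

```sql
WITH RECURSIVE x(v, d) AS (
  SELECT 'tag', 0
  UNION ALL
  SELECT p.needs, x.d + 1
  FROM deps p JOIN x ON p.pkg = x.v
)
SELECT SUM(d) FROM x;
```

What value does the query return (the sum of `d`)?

11

Base: (tag, d=0).
Iteration 1: edges from {tag} -> (deploy, d=1), (lint, d=1).
Iteration 2: edges from {deploy,lint} -> (clean, d=2), (test, d=2), (verify, d=2).
Iteration 3: edges from {clean,test,verify} -> (lint, d=3).
Iteration 4: no outgoing edges from {lint}; recursion stops.
SUM(d) = 0 + 1 + 1 + 2 + 2 + 2 + 3 = 11.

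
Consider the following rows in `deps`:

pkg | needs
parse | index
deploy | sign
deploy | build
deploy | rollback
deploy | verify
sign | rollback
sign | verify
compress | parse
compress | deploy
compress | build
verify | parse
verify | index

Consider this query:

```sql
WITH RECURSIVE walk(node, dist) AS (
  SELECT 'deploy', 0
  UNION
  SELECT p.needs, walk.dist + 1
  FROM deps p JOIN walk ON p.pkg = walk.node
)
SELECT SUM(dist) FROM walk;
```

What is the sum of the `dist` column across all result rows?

Base: (deploy, dist=0).
Iteration 1: edges from {deploy} -> (build, dist=1), (rollback, dist=1), (sign, dist=1), (verify, dist=1).
Iteration 2: edges from {build,rollback,sign,verify} -> (index, dist=2), (parse, dist=2), (rollback, dist=2), (verify, dist=2).
Iteration 3: edges from {index,parse,rollback,verify} -> (index, dist=3), (parse, dist=3). [UNION drops 1 duplicate row(s)]
Iteration 4: edges from {index,parse} -> (index, dist=4).
Iteration 5: no outgoing edges from {index}; recursion stops.
SUM(dist) = 0 + 1 + 1 + 1 + 1 + 2 + 2 + 2 + 2 + 3 + 3 + 4 = 22.

22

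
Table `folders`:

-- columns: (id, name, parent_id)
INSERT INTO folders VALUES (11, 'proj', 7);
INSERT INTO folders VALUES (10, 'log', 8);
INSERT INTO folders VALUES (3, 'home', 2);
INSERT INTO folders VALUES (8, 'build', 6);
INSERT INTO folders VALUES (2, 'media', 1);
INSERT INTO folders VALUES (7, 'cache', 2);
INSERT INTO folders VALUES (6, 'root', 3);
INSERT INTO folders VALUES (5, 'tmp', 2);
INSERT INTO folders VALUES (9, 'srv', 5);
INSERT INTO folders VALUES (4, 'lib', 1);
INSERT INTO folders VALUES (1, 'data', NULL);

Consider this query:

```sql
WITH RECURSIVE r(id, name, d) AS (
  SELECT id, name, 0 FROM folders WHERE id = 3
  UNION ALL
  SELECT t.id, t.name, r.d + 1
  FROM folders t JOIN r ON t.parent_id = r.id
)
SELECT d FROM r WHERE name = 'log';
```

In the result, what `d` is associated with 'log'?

3

Base: id=3 (home) at d 0.
Iteration 1: rows with parent_id in {3} -> root (id 6, d 1).
Iteration 2: rows with parent_id in {6} -> build (id 8, d 2).
Iteration 3: rows with parent_id in {8} -> log (id 10, d 3).
Iteration 4: no rows with parent_id in {10}; recursion stops.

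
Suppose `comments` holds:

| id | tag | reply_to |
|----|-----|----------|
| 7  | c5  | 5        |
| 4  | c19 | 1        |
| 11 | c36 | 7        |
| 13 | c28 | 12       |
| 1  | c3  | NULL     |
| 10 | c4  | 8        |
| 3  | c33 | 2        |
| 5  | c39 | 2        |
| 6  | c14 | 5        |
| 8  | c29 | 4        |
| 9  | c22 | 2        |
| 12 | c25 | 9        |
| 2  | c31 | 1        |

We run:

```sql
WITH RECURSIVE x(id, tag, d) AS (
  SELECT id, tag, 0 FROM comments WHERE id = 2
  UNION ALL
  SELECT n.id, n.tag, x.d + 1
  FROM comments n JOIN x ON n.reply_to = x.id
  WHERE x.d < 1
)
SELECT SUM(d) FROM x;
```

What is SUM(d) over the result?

Base: id=2 (c31) at d 0.
Iteration 1: rows with reply_to in {2} -> c33 (id 3, d 1), c39 (id 5, d 1), c22 (id 9, d 1).
Iteration 2: d < 1 fails for all current rows; recursion stops.
SUM(d) = 0 + 1 + 1 + 1 = 3.

3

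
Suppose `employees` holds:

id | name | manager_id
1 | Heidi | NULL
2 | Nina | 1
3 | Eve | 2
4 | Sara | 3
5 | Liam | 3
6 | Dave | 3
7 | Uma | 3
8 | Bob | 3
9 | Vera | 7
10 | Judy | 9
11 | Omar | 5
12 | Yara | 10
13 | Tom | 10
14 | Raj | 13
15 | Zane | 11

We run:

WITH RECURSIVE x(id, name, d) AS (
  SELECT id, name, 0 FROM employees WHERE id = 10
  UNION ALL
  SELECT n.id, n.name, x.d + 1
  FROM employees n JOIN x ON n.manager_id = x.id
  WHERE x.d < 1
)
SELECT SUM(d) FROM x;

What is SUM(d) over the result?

Base: id=10 (Judy) at d 0.
Iteration 1: rows with manager_id in {10} -> Yara (id 12, d 1), Tom (id 13, d 1).
Iteration 2: d < 1 fails for all current rows; recursion stops.
SUM(d) = 0 + 1 + 1 = 2.

2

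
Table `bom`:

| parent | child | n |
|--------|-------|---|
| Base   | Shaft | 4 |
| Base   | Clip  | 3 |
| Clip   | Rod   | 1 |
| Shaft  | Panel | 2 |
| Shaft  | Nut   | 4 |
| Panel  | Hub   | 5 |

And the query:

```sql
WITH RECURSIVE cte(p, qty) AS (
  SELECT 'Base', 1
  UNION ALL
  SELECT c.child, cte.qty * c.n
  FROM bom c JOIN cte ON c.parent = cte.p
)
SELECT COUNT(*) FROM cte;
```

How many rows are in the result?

Base: (Base, qty=1).
Iteration 1: components of {Base} -> Clip = 1*3 = 3, Shaft = 1*4 = 4.
Iteration 2: components of {Clip,Shaft} -> Nut = 4*4 = 16, Panel = 4*2 = 8, Rod = 3*1 = 3.
Iteration 3: components of {Nut,Panel,Rod} -> Hub = 8*5 = 40.
Iteration 4: no further components; recursion stops.
Total rows emitted: 7.

7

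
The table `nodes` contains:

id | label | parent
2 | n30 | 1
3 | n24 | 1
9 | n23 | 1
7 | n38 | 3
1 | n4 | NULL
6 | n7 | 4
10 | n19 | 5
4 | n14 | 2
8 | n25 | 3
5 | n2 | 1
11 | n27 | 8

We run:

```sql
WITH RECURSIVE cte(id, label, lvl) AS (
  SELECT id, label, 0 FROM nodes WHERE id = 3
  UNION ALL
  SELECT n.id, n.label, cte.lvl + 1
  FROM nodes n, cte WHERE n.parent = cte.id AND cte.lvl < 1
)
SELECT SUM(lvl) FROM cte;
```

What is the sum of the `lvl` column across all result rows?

2

Base: id=3 (n24) at lvl 0.
Iteration 1: rows with parent in {3} -> n38 (id 7, lvl 1), n25 (id 8, lvl 1).
Iteration 2: lvl < 1 fails for all current rows; recursion stops.
SUM(lvl) = 0 + 1 + 1 = 2.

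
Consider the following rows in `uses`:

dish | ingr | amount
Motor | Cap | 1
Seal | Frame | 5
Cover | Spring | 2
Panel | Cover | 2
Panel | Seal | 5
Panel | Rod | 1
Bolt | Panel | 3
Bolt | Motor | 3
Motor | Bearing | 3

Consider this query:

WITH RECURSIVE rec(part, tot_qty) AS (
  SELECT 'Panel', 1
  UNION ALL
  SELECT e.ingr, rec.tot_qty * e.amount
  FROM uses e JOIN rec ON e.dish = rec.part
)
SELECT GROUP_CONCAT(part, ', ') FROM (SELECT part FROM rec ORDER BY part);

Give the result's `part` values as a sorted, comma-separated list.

Base: (Panel, tot_qty=1).
Iteration 1: components of {Panel} -> Cover = 1*2 = 2, Rod = 1*1 = 1, Seal = 1*5 = 5.
Iteration 2: components of {Cover,Rod,Seal} -> Frame = 5*5 = 25, Spring = 2*2 = 4.
Iteration 3: no further components; recursion stops.

Cover, Frame, Panel, Rod, Seal, Spring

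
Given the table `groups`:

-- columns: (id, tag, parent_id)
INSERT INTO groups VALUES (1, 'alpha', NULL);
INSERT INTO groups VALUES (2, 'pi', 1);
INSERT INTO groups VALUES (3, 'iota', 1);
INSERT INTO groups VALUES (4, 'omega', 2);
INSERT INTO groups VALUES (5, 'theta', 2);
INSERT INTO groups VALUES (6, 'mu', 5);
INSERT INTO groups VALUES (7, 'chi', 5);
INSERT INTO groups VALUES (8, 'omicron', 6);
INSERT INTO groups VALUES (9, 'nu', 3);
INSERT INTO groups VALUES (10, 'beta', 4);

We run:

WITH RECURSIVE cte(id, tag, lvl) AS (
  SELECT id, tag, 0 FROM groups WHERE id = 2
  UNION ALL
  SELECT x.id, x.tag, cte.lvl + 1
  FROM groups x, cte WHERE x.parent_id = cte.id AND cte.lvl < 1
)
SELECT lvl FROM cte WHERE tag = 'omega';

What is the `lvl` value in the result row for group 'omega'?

1

Base: id=2 (pi) at lvl 0.
Iteration 1: rows with parent_id in {2} -> omega (id 4, lvl 1), theta (id 5, lvl 1).
Iteration 2: lvl < 1 fails for all current rows; recursion stops.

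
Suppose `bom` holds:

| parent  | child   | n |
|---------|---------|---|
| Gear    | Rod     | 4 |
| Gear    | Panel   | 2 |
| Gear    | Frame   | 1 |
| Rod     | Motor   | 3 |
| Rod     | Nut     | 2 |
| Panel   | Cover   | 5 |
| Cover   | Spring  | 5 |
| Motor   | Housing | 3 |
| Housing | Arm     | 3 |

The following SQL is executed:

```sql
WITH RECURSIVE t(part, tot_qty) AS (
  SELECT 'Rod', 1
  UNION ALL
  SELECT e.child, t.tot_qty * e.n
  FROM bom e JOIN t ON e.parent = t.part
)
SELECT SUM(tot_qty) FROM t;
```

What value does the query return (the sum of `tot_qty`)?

Base: (Rod, tot_qty=1).
Iteration 1: components of {Rod} -> Motor = 1*3 = 3, Nut = 1*2 = 2.
Iteration 2: components of {Motor,Nut} -> Housing = 3*3 = 9.
Iteration 3: components of {Housing} -> Arm = 9*3 = 27.
Iteration 4: no further components; recursion stops.
SUM(tot_qty) = 1 + 3 + 2 + 9 + 27 = 42.

42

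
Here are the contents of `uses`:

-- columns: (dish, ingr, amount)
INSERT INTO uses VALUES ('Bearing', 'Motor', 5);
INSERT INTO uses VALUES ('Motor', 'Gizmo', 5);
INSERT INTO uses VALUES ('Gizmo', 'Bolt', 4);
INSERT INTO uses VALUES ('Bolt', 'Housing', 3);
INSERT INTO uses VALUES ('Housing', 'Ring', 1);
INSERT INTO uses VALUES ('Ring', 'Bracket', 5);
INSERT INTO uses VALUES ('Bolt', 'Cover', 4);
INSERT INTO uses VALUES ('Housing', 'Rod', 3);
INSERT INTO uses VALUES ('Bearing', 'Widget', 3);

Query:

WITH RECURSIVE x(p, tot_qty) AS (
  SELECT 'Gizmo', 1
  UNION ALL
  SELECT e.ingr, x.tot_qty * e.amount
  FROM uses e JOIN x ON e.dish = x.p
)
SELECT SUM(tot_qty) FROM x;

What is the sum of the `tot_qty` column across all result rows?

Base: (Gizmo, tot_qty=1).
Iteration 1: components of {Gizmo} -> Bolt = 1*4 = 4.
Iteration 2: components of {Bolt} -> Cover = 4*4 = 16, Housing = 4*3 = 12.
Iteration 3: components of {Cover,Housing} -> Ring = 12*1 = 12, Rod = 12*3 = 36.
Iteration 4: components of {Ring,Rod} -> Bracket = 12*5 = 60.
Iteration 5: no further components; recursion stops.
SUM(tot_qty) = 1 + 4 + 12 + 16 + 12 + 36 + 60 = 141.

141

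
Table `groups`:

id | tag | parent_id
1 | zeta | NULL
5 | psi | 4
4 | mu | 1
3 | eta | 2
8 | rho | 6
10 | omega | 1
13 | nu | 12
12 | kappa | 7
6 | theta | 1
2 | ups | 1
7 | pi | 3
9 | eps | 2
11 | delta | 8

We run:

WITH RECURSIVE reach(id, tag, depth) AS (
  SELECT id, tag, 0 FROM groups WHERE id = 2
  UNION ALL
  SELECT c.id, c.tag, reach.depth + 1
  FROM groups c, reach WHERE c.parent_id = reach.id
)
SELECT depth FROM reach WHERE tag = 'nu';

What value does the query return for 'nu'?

Base: id=2 (ups) at depth 0.
Iteration 1: rows with parent_id in {2} -> eta (id 3, depth 1), eps (id 9, depth 1).
Iteration 2: rows with parent_id in {3,9} -> pi (id 7, depth 2).
Iteration 3: rows with parent_id in {7} -> kappa (id 12, depth 3).
Iteration 4: rows with parent_id in {12} -> nu (id 13, depth 4).
Iteration 5: no rows with parent_id in {13}; recursion stops.

4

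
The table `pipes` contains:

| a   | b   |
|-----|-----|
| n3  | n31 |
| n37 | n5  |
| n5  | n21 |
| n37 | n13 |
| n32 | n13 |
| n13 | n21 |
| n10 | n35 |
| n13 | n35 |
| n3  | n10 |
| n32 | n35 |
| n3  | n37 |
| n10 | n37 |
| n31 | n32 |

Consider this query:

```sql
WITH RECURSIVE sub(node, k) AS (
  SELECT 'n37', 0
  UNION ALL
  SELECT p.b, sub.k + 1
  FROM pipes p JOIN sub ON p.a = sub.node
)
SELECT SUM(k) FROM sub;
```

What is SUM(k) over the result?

8

Base: (n37, k=0).
Iteration 1: edges from {n37} -> (n13, k=1), (n5, k=1).
Iteration 2: edges from {n13,n5} -> (n21, k=2) x2, (n35, k=2). [UNION ALL keeps all 3 new rows, including repeats]
Iteration 3: no outgoing edges from {n21,n35}; recursion stops.
SUM(k) = 0 + 1 + 1 + 2 + 2 + 2 = 8.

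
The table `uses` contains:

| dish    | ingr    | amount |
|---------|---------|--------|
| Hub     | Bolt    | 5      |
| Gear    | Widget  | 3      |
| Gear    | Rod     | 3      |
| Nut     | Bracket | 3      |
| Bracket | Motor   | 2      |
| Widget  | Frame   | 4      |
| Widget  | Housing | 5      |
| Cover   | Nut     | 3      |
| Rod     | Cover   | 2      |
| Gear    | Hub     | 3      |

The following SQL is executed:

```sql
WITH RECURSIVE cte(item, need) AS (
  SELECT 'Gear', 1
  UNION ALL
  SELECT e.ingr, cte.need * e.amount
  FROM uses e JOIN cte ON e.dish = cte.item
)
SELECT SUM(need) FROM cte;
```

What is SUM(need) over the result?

238

Base: (Gear, need=1).
Iteration 1: components of {Gear} -> Hub = 1*3 = 3, Rod = 1*3 = 3, Widget = 1*3 = 3.
Iteration 2: components of {Hub,Rod,Widget} -> Bolt = 3*5 = 15, Cover = 3*2 = 6, Frame = 3*4 = 12, Housing = 3*5 = 15.
Iteration 3: components of {Bolt,Cover,Frame,Housing} -> Nut = 6*3 = 18.
Iteration 4: components of {Nut} -> Bracket = 18*3 = 54.
Iteration 5: components of {Bracket} -> Motor = 54*2 = 108.
Iteration 6: no further components; recursion stops.
SUM(need) = 1 + 3 + 3 + 3 + 15 + 6 + 15 + 12 + 18 + 54 + 108 = 238.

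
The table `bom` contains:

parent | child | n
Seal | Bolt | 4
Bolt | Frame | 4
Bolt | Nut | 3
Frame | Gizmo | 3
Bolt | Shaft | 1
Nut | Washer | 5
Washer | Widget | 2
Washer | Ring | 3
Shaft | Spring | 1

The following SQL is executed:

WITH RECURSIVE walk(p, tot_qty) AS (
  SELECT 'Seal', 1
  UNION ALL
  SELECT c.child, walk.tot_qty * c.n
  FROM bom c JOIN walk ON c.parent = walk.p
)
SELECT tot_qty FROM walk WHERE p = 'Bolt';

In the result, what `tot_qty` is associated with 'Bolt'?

4

Base: (Seal, tot_qty=1).
Iteration 1: components of {Seal} -> Bolt = 1*4 = 4.
Iteration 2: components of {Bolt} -> Frame = 4*4 = 16, Nut = 4*3 = 12, Shaft = 4*1 = 4.
Iteration 3: components of {Frame,Nut,Shaft} -> Gizmo = 16*3 = 48, Spring = 4*1 = 4, Washer = 12*5 = 60.
Iteration 4: components of {Gizmo,Spring,Washer} -> Ring = 60*3 = 180, Widget = 60*2 = 120.
Iteration 5: no further components; recursion stops.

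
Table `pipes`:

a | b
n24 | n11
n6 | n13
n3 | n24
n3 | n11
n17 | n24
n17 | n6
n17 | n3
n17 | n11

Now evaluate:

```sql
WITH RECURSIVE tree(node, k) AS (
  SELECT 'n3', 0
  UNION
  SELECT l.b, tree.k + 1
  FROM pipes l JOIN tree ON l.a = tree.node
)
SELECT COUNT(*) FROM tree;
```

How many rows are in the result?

Base: (n3, k=0).
Iteration 1: edges from {n3} -> (n11, k=1), (n24, k=1).
Iteration 2: edges from {n11,n24} -> (n11, k=2).
Iteration 3: no outgoing edges from {n11}; recursion stops.
Total rows emitted: 4.

4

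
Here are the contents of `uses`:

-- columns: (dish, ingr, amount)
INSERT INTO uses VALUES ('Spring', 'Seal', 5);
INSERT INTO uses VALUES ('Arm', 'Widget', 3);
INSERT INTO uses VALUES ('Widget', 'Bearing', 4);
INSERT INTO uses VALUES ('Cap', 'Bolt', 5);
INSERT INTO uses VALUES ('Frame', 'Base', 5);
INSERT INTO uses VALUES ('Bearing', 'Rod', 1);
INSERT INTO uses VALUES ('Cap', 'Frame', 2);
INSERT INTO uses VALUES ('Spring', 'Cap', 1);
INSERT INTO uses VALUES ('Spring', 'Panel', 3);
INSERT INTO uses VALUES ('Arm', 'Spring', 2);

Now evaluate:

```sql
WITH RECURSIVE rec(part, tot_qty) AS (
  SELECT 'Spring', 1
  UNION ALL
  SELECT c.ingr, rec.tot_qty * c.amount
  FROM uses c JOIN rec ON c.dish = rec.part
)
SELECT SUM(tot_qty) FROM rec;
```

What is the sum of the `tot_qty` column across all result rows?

27

Base: (Spring, tot_qty=1).
Iteration 1: components of {Spring} -> Cap = 1*1 = 1, Panel = 1*3 = 3, Seal = 1*5 = 5.
Iteration 2: components of {Cap,Panel,Seal} -> Bolt = 1*5 = 5, Frame = 1*2 = 2.
Iteration 3: components of {Bolt,Frame} -> Base = 2*5 = 10.
Iteration 4: no further components; recursion stops.
SUM(tot_qty) = 1 + 1 + 5 + 3 + 5 + 2 + 10 = 27.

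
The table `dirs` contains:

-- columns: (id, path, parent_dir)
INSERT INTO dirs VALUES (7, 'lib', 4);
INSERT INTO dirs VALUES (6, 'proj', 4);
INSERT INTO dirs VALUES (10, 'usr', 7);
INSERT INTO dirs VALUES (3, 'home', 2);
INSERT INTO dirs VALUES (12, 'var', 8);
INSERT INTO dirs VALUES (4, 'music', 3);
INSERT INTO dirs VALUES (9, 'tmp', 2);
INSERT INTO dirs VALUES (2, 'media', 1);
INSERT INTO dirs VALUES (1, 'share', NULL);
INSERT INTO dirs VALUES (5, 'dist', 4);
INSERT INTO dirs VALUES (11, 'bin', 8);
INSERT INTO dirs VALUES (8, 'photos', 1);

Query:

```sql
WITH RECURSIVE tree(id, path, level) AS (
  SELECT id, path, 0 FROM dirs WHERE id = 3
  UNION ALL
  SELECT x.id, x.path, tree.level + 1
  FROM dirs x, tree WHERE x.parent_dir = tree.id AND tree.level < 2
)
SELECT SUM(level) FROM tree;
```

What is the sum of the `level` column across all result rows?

7

Base: id=3 (home) at level 0.
Iteration 1: rows with parent_dir in {3} -> music (id 4, level 1).
Iteration 2: rows with parent_dir in {4} -> dist (id 5, level 2), proj (id 6, level 2), lib (id 7, level 2).
Iteration 3: level < 2 fails for all current rows; recursion stops.
SUM(level) = 0 + 1 + 2 + 2 + 2 = 7.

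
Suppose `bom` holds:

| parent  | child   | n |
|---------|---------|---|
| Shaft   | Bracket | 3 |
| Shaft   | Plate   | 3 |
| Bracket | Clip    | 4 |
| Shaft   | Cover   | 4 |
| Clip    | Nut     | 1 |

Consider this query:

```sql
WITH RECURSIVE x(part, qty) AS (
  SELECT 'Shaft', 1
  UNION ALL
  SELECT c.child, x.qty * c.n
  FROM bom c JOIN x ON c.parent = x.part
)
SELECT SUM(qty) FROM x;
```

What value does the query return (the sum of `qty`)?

Base: (Shaft, qty=1).
Iteration 1: components of {Shaft} -> Bracket = 1*3 = 3, Cover = 1*4 = 4, Plate = 1*3 = 3.
Iteration 2: components of {Bracket,Cover,Plate} -> Clip = 3*4 = 12.
Iteration 3: components of {Clip} -> Nut = 12*1 = 12.
Iteration 4: no further components; recursion stops.
SUM(qty) = 1 + 3 + 3 + 4 + 12 + 12 = 35.

35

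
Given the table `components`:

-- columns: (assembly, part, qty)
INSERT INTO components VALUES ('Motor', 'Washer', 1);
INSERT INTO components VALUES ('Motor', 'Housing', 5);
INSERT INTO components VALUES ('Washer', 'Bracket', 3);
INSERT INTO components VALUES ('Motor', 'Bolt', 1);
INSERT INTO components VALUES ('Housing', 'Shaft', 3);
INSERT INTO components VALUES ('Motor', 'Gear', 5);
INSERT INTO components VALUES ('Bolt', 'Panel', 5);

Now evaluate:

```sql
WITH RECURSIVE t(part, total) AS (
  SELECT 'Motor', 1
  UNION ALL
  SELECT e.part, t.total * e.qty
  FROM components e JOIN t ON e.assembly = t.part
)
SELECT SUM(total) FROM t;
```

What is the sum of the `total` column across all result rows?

Base: (Motor, total=1).
Iteration 1: components of {Motor} -> Bolt = 1*1 = 1, Gear = 1*5 = 5, Housing = 1*5 = 5, Washer = 1*1 = 1.
Iteration 2: components of {Bolt,Gear,Housing,Washer} -> Bracket = 1*3 = 3, Panel = 1*5 = 5, Shaft = 5*3 = 15.
Iteration 3: no further components; recursion stops.
SUM(total) = 1 + 1 + 5 + 1 + 5 + 3 + 15 + 5 = 36.

36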